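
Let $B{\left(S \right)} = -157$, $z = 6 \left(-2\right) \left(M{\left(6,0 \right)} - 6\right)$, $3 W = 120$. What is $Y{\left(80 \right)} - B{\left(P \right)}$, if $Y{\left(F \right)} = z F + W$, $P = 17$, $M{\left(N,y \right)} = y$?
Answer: $5957$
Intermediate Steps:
$W = 40$ ($W = \frac{1}{3} \cdot 120 = 40$)
$z = 72$ ($z = 6 \left(-2\right) \left(0 - 6\right) = \left(-12\right) \left(-6\right) = 72$)
$Y{\left(F \right)} = 40 + 72 F$ ($Y{\left(F \right)} = 72 F + 40 = 40 + 72 F$)
$Y{\left(80 \right)} - B{\left(P \right)} = \left(40 + 72 \cdot 80\right) - -157 = \left(40 + 5760\right) + 157 = 5800 + 157 = 5957$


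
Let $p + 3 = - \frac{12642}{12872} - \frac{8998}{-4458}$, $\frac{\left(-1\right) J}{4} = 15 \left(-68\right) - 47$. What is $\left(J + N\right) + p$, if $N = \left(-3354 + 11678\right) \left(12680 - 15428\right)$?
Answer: $- \frac{328090685502373}{14345844} \approx -2.287 \cdot 10^{7}$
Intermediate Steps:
$J = 4268$ ($J = - 4 \left(15 \left(-68\right) - 47\right) = - 4 \left(-1020 - 47\right) = \left(-4\right) \left(-1067\right) = 4268$)
$p = - \frac{28171477}{14345844}$ ($p = -3 - \left(- \frac{4499}{2229} + \frac{6321}{6436}\right) = -3 - - \frac{14866055}{14345844} = -3 + \left(- \frac{6321}{6436} + \frac{4499}{2229}\right) = -3 + \frac{14866055}{14345844} = - \frac{28171477}{14345844} \approx -1.9637$)
$N = -22874352$ ($N = 8324 \left(-2748\right) = -22874352$)
$\left(J + N\right) + p = \left(4268 - 22874352\right) - \frac{28171477}{14345844} = -22870084 - \frac{28171477}{14345844} = - \frac{328090685502373}{14345844}$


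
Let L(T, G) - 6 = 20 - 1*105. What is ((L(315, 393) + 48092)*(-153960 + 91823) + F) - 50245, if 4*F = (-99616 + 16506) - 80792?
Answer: -5966950003/2 ≈ -2.9835e+9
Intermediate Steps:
L(T, G) = -79 (L(T, G) = 6 + (20 - 1*105) = 6 + (20 - 105) = 6 - 85 = -79)
F = -81951/2 (F = ((-99616 + 16506) - 80792)/4 = (-83110 - 80792)/4 = (1/4)*(-163902) = -81951/2 ≈ -40976.)
((L(315, 393) + 48092)*(-153960 + 91823) + F) - 50245 = ((-79 + 48092)*(-153960 + 91823) - 81951/2) - 50245 = (48013*(-62137) - 81951/2) - 50245 = (-2983383781 - 81951/2) - 50245 = -5966849513/2 - 50245 = -5966950003/2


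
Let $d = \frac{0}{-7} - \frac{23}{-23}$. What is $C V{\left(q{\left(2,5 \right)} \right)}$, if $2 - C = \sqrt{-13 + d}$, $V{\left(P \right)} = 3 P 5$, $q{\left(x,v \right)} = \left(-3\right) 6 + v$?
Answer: $-390 + 390 i \sqrt{3} \approx -390.0 + 675.5 i$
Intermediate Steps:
$d = 1$ ($d = 0 \left(- \frac{1}{7}\right) - -1 = 0 + 1 = 1$)
$q{\left(x,v \right)} = -18 + v$
$V{\left(P \right)} = 15 P$
$C = 2 - 2 i \sqrt{3}$ ($C = 2 - \sqrt{-13 + 1} = 2 - \sqrt{-12} = 2 - 2 i \sqrt{3} \approx 2.0 - 3.4641 i$)
$C V{\left(q{\left(2,5 \right)} \right)} = \left(2 - 2 i \sqrt{3}\right) 15 \left(-18 + 5\right) = \left(2 - 2 i \sqrt{3}\right) 15 \left(-13\right) = \left(2 - 2 i \sqrt{3}\right) \left(-195\right) = -390 + 390 i \sqrt{3}$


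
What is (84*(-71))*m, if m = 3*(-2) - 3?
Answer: 53676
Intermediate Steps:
m = -9 (m = -6 - 3 = -9)
(84*(-71))*m = (84*(-71))*(-9) = -5964*(-9) = 53676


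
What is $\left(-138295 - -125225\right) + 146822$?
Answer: $133752$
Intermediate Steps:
$\left(-138295 - -125225\right) + 146822 = \left(-138295 + \left(-21353 + 146578\right)\right) + 146822 = \left(-138295 + 125225\right) + 146822 = -13070 + 146822 = 133752$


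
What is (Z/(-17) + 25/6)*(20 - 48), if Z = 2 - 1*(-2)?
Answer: -5614/51 ≈ -110.08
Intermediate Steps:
Z = 4 (Z = 2 + 2 = 4)
(Z/(-17) + 25/6)*(20 - 48) = (4/(-17) + 25/6)*(20 - 48) = (4*(-1/17) + 25*(1/6))*(-28) = (-4/17 + 25/6)*(-28) = (401/102)*(-28) = -5614/51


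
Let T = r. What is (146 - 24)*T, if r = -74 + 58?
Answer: -1952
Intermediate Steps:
r = -16
T = -16
(146 - 24)*T = (146 - 24)*(-16) = 122*(-16) = -1952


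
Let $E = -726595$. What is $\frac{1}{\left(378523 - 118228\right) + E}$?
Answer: $- \frac{1}{466300} \approx -2.1445 \cdot 10^{-6}$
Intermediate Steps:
$\frac{1}{\left(378523 - 118228\right) + E} = \frac{1}{\left(378523 - 118228\right) - 726595} = \frac{1}{260295 - 726595} = \frac{1}{-466300} = - \frac{1}{466300}$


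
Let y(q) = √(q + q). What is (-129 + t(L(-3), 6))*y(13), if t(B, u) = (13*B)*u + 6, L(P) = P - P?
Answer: -123*√26 ≈ -627.18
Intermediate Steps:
y(q) = √2*√q (y(q) = √(2*q) = √2*√q)
L(P) = 0
t(B, u) = 6 + 13*B*u (t(B, u) = 13*B*u + 6 = 6 + 13*B*u)
(-129 + t(L(-3), 6))*y(13) = (-129 + (6 + 13*0*6))*(√2*√13) = (-129 + (6 + 0))*√26 = (-129 + 6)*√26 = -123*√26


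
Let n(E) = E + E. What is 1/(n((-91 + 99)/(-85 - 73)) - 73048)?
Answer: -79/5770800 ≈ -1.3690e-5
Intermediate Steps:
n(E) = 2*E
1/(n((-91 + 99)/(-85 - 73)) - 73048) = 1/(2*((-91 + 99)/(-85 - 73)) - 73048) = 1/(2*(8/(-158)) - 73048) = 1/(2*(8*(-1/158)) - 73048) = 1/(2*(-4/79) - 73048) = 1/(-8/79 - 73048) = 1/(-5770800/79) = -79/5770800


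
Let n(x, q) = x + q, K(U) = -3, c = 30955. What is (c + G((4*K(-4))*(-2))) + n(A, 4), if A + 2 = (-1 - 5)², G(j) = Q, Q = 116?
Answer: 31109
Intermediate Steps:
G(j) = 116
A = 34 (A = -2 + (-1 - 5)² = -2 + (-6)² = -2 + 36 = 34)
n(x, q) = q + x
(c + G((4*K(-4))*(-2))) + n(A, 4) = (30955 + 116) + (4 + 34) = 31071 + 38 = 31109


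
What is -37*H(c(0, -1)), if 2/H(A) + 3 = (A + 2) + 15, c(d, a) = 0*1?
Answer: -37/7 ≈ -5.2857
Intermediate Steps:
c(d, a) = 0
H(A) = 2/(14 + A) (H(A) = 2/(-3 + ((A + 2) + 15)) = 2/(-3 + ((2 + A) + 15)) = 2/(-3 + (17 + A)) = 2/(14 + A))
-37*H(c(0, -1)) = -74/(14 + 0) = -74/14 = -37*⅐ = -37/7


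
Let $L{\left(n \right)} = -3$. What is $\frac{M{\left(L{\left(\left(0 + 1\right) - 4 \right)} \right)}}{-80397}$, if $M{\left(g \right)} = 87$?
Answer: $- \frac{29}{26799} \approx -0.0010821$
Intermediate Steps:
$\frac{M{\left(L{\left(\left(0 + 1\right) - 4 \right)} \right)}}{-80397} = \frac{87}{-80397} = 87 \left(- \frac{1}{80397}\right) = - \frac{29}{26799}$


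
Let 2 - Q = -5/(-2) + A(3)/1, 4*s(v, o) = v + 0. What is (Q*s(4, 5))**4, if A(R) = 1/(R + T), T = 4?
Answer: 6561/38416 ≈ 0.17079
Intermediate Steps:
s(v, o) = v/4 (s(v, o) = (v + 0)/4 = v/4)
A(R) = 1/(4 + R) (A(R) = 1/(R + 4) = 1/(4 + R))
Q = -9/14 (Q = 2 - (-5/(-2) + 1/((4 + 3)*1)) = 2 - (-5*(-1/2) + 1/7) = 2 - (5/2 + (1/7)*1) = 2 - (5/2 + 1/7) = 2 - 1*37/14 = 2 - 37/14 = -9/14 ≈ -0.64286)
(Q*s(4, 5))**4 = (-9*4/56)**4 = (-9/14*1)**4 = (-9/14)**4 = 6561/38416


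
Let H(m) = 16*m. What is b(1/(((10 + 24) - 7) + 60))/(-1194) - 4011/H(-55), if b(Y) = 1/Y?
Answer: 785429/175120 ≈ 4.4851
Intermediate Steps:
b(1/(((10 + 24) - 7) + 60))/(-1194) - 4011/H(-55) = 1/(1/(((10 + 24) - 7) + 60)*(-1194)) - 4011/(16*(-55)) = -1/1194/1/((34 - 7) + 60) - 4011/(-880) = -1/1194/1/(27 + 60) - 4011*(-1/880) = -1/1194/1/87 + 4011/880 = -1/1194/(1/87) + 4011/880 = 87*(-1/1194) + 4011/880 = -29/398 + 4011/880 = 785429/175120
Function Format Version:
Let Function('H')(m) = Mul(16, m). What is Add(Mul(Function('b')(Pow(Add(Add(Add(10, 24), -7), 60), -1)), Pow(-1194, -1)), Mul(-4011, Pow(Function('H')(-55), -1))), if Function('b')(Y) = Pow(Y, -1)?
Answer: Rational(785429, 175120) ≈ 4.4851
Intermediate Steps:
Add(Mul(Function('b')(Pow(Add(Add(Add(10, 24), -7), 60), -1)), Pow(-1194, -1)), Mul(-4011, Pow(Function('H')(-55), -1))) = Add(Mul(Pow(Pow(Add(Add(Add(10, 24), -7), 60), -1), -1), Pow(-1194, -1)), Mul(-4011, Pow(Mul(16, -55), -1))) = Add(Mul(Pow(Pow(Add(Add(34, -7), 60), -1), -1), Rational(-1, 1194)), Mul(-4011, Pow(-880, -1))) = Add(Mul(Pow(Pow(Add(27, 60), -1), -1), Rational(-1, 1194)), Mul(-4011, Rational(-1, 880))) = Add(Mul(Pow(Pow(87, -1), -1), Rational(-1, 1194)), Rational(4011, 880)) = Add(Mul(Pow(Rational(1, 87), -1), Rational(-1, 1194)), Rational(4011, 880)) = Add(Mul(87, Rational(-1, 1194)), Rational(4011, 880)) = Add(Rational(-29, 398), Rational(4011, 880)) = Rational(785429, 175120)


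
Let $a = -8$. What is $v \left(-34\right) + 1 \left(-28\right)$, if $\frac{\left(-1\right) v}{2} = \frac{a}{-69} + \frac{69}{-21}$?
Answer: $- \frac{117632}{483} \approx -243.54$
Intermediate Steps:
$v = \frac{3062}{483}$ ($v = - 2 \left(- \frac{8}{-69} + \frac{69}{-21}\right) = - 2 \left(\left(-8\right) \left(- \frac{1}{69}\right) + 69 \left(- \frac{1}{21}\right)\right) = - 2 \left(\frac{8}{69} - \frac{23}{7}\right) = \left(-2\right) \left(- \frac{1531}{483}\right) = \frac{3062}{483} \approx 6.3395$)
$v \left(-34\right) + 1 \left(-28\right) = \frac{3062}{483} \left(-34\right) + 1 \left(-28\right) = - \frac{104108}{483} - 28 = - \frac{117632}{483}$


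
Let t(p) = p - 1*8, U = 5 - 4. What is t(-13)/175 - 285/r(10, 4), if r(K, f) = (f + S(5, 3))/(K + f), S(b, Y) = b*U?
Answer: -33259/75 ≈ -443.45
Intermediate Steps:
U = 1
S(b, Y) = b (S(b, Y) = b*1 = b)
r(K, f) = (5 + f)/(K + f) (r(K, f) = (f + 5)/(K + f) = (5 + f)/(K + f))
t(p) = -8 + p (t(p) = p - 8 = -8 + p)
t(-13)/175 - 285/r(10, 4) = (-8 - 13)/175 - 285*(10 + 4)/(5 + 4) = -21*1/175 - 285/(9/14) = -3/25 - 285/((1/14)*9) = -3/25 - 285/9/14 = -3/25 - 285*14/9 = -3/25 - 1330/3 = -33259/75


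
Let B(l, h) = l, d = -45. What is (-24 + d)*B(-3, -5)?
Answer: 207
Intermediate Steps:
(-24 + d)*B(-3, -5) = (-24 - 45)*(-3) = -69*(-3) = 207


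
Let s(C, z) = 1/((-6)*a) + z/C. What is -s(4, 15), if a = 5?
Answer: -223/60 ≈ -3.7167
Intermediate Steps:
s(C, z) = -1/30 + z/C (s(C, z) = 1/(-6*5) + z/C = -1/6*1/5 + z/C = -1/30 + z/C)
-s(4, 15) = -(15 - 1/30*4)/4 = -(15 - 2/15)/4 = -223/(4*15) = -1*223/60 = -223/60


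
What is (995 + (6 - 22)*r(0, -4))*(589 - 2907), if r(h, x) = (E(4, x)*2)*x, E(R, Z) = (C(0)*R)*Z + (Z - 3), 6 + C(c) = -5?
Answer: -52449386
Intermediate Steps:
C(c) = -11 (C(c) = -6 - 5 = -11)
E(R, Z) = -3 + Z - 11*R*Z (E(R, Z) = (-11*R)*Z + (Z - 3) = -11*R*Z + (-3 + Z) = -3 + Z - 11*R*Z)
r(h, x) = x*(-6 - 86*x) (r(h, x) = ((-3 + x - 11*4*x)*2)*x = ((-3 + x - 44*x)*2)*x = ((-3 - 43*x)*2)*x = (-6 - 86*x)*x = x*(-6 - 86*x))
(995 + (6 - 22)*r(0, -4))*(589 - 2907) = (995 + (6 - 22)*(2*(-4)*(-3 - 43*(-4))))*(589 - 2907) = (995 - 32*(-4)*(-3 + 172))*(-2318) = (995 - 32*(-4)*169)*(-2318) = (995 - 16*(-1352))*(-2318) = (995 + 21632)*(-2318) = 22627*(-2318) = -52449386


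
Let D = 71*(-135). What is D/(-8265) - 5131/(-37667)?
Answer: 3842342/2964931 ≈ 1.2959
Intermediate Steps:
D = -9585
D/(-8265) - 5131/(-37667) = -9585/(-8265) - 5131/(-37667) = -9585*(-1/8265) - 5131*(-1/37667) = 639/551 + 733/5381 = 3842342/2964931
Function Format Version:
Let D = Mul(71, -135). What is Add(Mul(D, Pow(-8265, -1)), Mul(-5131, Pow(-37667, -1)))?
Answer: Rational(3842342, 2964931) ≈ 1.2959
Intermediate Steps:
D = -9585
Add(Mul(D, Pow(-8265, -1)), Mul(-5131, Pow(-37667, -1))) = Add(Mul(-9585, Pow(-8265, -1)), Mul(-5131, Pow(-37667, -1))) = Add(Mul(-9585, Rational(-1, 8265)), Mul(-5131, Rational(-1, 37667))) = Add(Rational(639, 551), Rational(733, 5381)) = Rational(3842342, 2964931)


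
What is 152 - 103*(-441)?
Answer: 45575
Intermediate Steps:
152 - 103*(-441) = 152 + 45423 = 45575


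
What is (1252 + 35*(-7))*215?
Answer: 216505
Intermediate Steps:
(1252 + 35*(-7))*215 = (1252 - 245)*215 = 1007*215 = 216505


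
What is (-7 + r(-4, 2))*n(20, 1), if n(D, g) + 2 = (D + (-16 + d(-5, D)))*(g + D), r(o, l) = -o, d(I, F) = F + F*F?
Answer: -26706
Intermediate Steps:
d(I, F) = F + F²
n(D, g) = -2 + (D + g)*(-16 + D + D*(1 + D)) (n(D, g) = -2 + (D + (-16 + D*(1 + D)))*(g + D) = -2 + (-16 + D + D*(1 + D))*(D + g) = -2 + (D + g)*(-16 + D + D*(1 + D)))
(-7 + r(-4, 2))*n(20, 1) = (-7 - 1*(-4))*(-2 + 20³ - 16*20 - 16*1 + 2*20² + 1*20² + 2*20*1) = (-7 + 4)*(-2 + 8000 - 320 - 16 + 2*400 + 1*400 + 40) = -3*(-2 + 8000 - 320 - 16 + 800 + 400 + 40) = -3*8902 = -26706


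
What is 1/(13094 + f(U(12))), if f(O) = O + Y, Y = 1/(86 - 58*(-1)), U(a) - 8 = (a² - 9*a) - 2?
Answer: 144/1891585 ≈ 7.6127e-5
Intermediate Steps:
U(a) = 6 + a² - 9*a (U(a) = 8 + ((a² - 9*a) - 2) = 8 + (-2 + a² - 9*a) = 6 + a² - 9*a)
Y = 1/144 (Y = 1/(86 + 58) = 1/144 ≈ 0.0069444)
f(O) = 1/144 + O (f(O) = O + 1/144 = 1/144 + O)
1/(13094 + f(U(12))) = 1/(13094 + (1/144 + (6 + 12² - 9*12))) = 1/(13094 + (1/144 + (6 + 144 - 108))) = 1/(13094 + (1/144 + 42)) = 1/(13094 + 6049/144) = 1/(1891585/144) = 144/1891585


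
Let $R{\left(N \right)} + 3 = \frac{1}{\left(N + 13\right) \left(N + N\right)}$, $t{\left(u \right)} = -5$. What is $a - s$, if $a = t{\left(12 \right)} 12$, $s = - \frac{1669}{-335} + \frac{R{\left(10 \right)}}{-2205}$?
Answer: $- \frac{630878819}{9708300} \approx -64.983$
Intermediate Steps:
$R{\left(N \right)} = -3 + \frac{1}{2 N \left(13 + N\right)}$ ($R{\left(N \right)} = -3 + \frac{1}{\left(N + 13\right) \left(N + N\right)} = -3 + \frac{1}{\left(13 + N\right) 2 N} = -3 + \frac{1}{2 N \left(13 + N\right)}$)
$s = \frac{48380819}{9708300}$ ($s = - \frac{1669}{-335} + \frac{\frac{1}{2} \cdot \frac{1}{10} \frac{1}{13 + 10} \left(1 - 780 - 6 \cdot 10^{2}\right)}{-2205} = \left(-1669\right) \left(- \frac{1}{335}\right) + \frac{1}{2} \cdot \frac{1}{10} \cdot \frac{1}{23} \left(1 - 780 - 600\right) \left(- \frac{1}{2205}\right) = \frac{1669}{335} + \frac{1}{2} \cdot \frac{1}{10} \cdot \frac{1}{23} \left(1 - 780 - 600\right) \left(- \frac{1}{2205}\right) = \frac{1669}{335} + \frac{1}{2} \cdot \frac{1}{10} \cdot \frac{1}{23} \left(-1379\right) \left(- \frac{1}{2205}\right) = \frac{1669}{335} - - \frac{197}{144900} = \frac{1669}{335} + \frac{197}{144900} = \frac{48380819}{9708300} \approx 4.9835$)
$a = -60$ ($a = \left(-5\right) 12 = -60$)
$a - s = -60 - \frac{48380819}{9708300} = - \frac{630878819}{9708300}$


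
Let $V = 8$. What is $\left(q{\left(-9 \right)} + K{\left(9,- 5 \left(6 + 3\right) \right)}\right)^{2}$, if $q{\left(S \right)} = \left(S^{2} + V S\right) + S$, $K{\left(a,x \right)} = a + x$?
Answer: $1296$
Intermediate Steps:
$q{\left(S \right)} = S^{2} + 9 S$ ($q{\left(S \right)} = \left(S^{2} + 8 S\right) + S = S^{2} + 9 S$)
$\left(q{\left(-9 \right)} + K{\left(9,- 5 \left(6 + 3\right) \right)}\right)^{2} = \left(- 9 \left(9 - 9\right) + \left(9 - 5 \left(6 + 3\right)\right)\right)^{2} = \left(\left(-9\right) 0 + \left(9 - 45\right)\right)^{2} = \left(0 + \left(9 - 45\right)\right)^{2} = \left(0 - 36\right)^{2} = \left(-36\right)^{2} = 1296$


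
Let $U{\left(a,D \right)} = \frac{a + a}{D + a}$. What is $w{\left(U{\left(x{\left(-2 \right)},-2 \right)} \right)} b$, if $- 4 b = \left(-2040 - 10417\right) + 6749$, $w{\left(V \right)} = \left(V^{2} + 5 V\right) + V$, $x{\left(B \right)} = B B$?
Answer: $57080$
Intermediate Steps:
$x{\left(B \right)} = B^{2}$
$U{\left(a,D \right)} = \frac{2 a}{D + a}$
$w{\left(V \right)} = V^{2} + 6 V$
$b = 1427$ ($b = - \frac{\left(-2040 - 10417\right) + 6749}{4} = - \frac{-12457 + 6749}{4} = \left(- \frac{1}{4}\right) \left(-5708\right) = 1427$)
$w{\left(U{\left(x{\left(-2 \right)},-2 \right)} \right)} b = \frac{2 \left(-2\right)^{2}}{-2 + \left(-2\right)^{2}} \left(6 + \frac{2 \left(-2\right)^{2}}{-2 + \left(-2\right)^{2}}\right) 1427 = 2 \cdot 4 \frac{1}{-2 + 4} \left(6 + 2 \cdot 4 \frac{1}{-2 + 4}\right) 1427 = 2 \cdot 4 \cdot \frac{1}{2} \left(6 + 2 \cdot 4 \cdot \frac{1}{2}\right) 1427 = 4 \left(6 + 4\right) 1427 = 4 \cdot 10 \cdot 1427 = 40 \cdot 1427 = 57080$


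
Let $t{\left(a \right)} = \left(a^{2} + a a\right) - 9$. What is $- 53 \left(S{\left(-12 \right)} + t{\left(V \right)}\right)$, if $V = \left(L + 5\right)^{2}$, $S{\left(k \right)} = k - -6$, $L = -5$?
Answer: $795$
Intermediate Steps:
$S{\left(k \right)} = 6 + k$ ($S{\left(k \right)} = k + 6 = 6 + k$)
$V = 0$ ($V = \left(-5 + 5\right)^{2} = 0^{2} = 0$)
$t{\left(a \right)} = -9 + 2 a^{2}$ ($t{\left(a \right)} = \left(a^{2} + a^{2}\right) - 9 = 2 a^{2} - 9 = -9 + 2 a^{2}$)
$- 53 \left(S{\left(-12 \right)} + t{\left(V \right)}\right) = - 53 \left(\left(6 - 12\right) - \left(9 - 2 \cdot 0^{2}\right)\right) = - 53 \left(-6 + \left(-9 + 2 \cdot 0\right)\right) = - 53 \left(-6 + \left(-9 + 0\right)\right) = - 53 \left(-6 - 9\right) = \left(-53\right) \left(-15\right) = 795$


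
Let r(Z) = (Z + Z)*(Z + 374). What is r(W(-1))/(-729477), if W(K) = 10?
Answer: -2560/243159 ≈ -0.010528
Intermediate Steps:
r(Z) = 2*Z*(374 + Z) (r(Z) = (2*Z)*(374 + Z) = 2*Z*(374 + Z))
r(W(-1))/(-729477) = (2*10*(374 + 10))/(-729477) = (2*10*384)*(-1/729477) = 7680*(-1/729477) = -2560/243159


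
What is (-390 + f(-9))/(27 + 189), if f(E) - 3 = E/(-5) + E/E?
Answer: -1921/1080 ≈ -1.7787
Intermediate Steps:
f(E) = 4 - E/5 (f(E) = 3 + (E/(-5) + E/E) = 3 + (E*(-1/5) + 1) = 3 + (-E/5 + 1) = 3 + (1 - E/5) = 4 - E/5)
(-390 + f(-9))/(27 + 189) = (-390 + (4 - 1/5*(-9)))/(27 + 189) = (-390 + (4 + 9/5))/216 = (-390 + 29/5)*(1/216) = -1921/5*1/216 = -1921/1080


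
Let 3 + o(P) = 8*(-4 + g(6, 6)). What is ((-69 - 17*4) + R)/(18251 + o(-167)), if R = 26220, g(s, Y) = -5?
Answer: 26083/18176 ≈ 1.4350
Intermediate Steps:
o(P) = -75 (o(P) = -3 + 8*(-4 - 5) = -3 + 8*(-9) = -3 - 72 = -75)
((-69 - 17*4) + R)/(18251 + o(-167)) = ((-69 - 17*4) + 26220)/(18251 - 75) = ((-69 - 68) + 26220)/18176 = (-137 + 26220)*(1/18176) = 26083*(1/18176) = 26083/18176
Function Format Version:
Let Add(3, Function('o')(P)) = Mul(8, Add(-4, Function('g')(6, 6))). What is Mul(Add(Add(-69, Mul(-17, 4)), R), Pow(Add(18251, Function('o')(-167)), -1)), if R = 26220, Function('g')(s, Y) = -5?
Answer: Rational(26083, 18176) ≈ 1.4350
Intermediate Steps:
Function('o')(P) = -75 (Function('o')(P) = Add(-3, Mul(8, Add(-4, -5))) = Add(-3, Mul(8, -9)) = Add(-3, -72) = -75)
Mul(Add(Add(-69, Mul(-17, 4)), R), Pow(Add(18251, Function('o')(-167)), -1)) = Mul(Add(Add(-69, Mul(-17, 4)), 26220), Pow(Add(18251, -75), -1)) = Mul(Add(Add(-69, -68), 26220), Pow(18176, -1)) = Mul(Add(-137, 26220), Rational(1, 18176)) = Mul(26083, Rational(1, 18176)) = Rational(26083, 18176)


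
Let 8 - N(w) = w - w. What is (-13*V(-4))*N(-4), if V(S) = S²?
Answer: -1664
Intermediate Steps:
N(w) = 8 (N(w) = 8 - (w - w) = 8 - 1*0 = 8 + 0 = 8)
(-13*V(-4))*N(-4) = -13*(-4)²*8 = -13*16*8 = -208*8 = -1664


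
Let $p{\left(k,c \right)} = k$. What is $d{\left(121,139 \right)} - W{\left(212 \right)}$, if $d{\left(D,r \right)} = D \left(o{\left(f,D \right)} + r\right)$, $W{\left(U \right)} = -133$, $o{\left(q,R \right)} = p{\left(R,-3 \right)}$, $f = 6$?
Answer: $31593$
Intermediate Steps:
$o{\left(q,R \right)} = R$
$d{\left(D,r \right)} = D \left(D + r\right)$
$d{\left(121,139 \right)} - W{\left(212 \right)} = 121 \left(121 + 139\right) - -133 = 121 \cdot 260 + 133 = 31460 + 133 = 31593$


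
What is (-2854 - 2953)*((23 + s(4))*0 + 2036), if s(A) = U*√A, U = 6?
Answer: -11823052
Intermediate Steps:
s(A) = 6*√A
(-2854 - 2953)*((23 + s(4))*0 + 2036) = (-2854 - 2953)*((23 + 6*√4)*0 + 2036) = -5807*((23 + 6*2)*0 + 2036) = -5807*((23 + 12)*0 + 2036) = -5807*(35*0 + 2036) = -5807*(0 + 2036) = -5807*2036 = -11823052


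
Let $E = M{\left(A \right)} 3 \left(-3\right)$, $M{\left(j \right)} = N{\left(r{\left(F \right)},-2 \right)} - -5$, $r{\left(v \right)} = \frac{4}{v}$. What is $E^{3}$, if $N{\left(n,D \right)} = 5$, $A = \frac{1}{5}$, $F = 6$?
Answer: $-729000$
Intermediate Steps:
$A = \frac{1}{5} \approx 0.2$
$M{\left(j \right)} = 10$ ($M{\left(j \right)} = 5 - -5 = 5 + 5 = 10$)
$E = -90$ ($E = 10 \cdot 3 \left(-3\right) = 30 \left(-3\right) = -90$)
$E^{3} = \left(-90\right)^{3} = -729000$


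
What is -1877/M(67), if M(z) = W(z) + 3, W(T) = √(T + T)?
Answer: 5631/125 - 1877*√134/125 ≈ -128.77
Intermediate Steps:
W(T) = √2*√T (W(T) = √(2*T) = √2*√T)
M(z) = 3 + √2*√z (M(z) = √2*√z + 3 = 3 + √2*√z)
-1877/M(67) = -1877/(3 + √2*√67) = -1877/(3 + √134)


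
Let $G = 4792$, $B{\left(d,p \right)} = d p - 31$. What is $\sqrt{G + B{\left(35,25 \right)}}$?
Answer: $2 \sqrt{1409} \approx 75.073$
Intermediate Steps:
$B{\left(d,p \right)} = -31 + d p$
$\sqrt{G + B{\left(35,25 \right)}} = \sqrt{4792 + \left(-31 + 35 \cdot 25\right)} = \sqrt{4792 + \left(-31 + 875\right)} = \sqrt{4792 + 844} = \sqrt{5636} = 2 \sqrt{1409}$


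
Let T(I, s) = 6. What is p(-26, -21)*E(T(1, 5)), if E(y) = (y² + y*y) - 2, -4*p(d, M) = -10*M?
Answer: -3675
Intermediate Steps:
p(d, M) = 5*M/2 (p(d, M) = -(-5)*M/2 = 5*M/2)
E(y) = -2 + 2*y² (E(y) = (y² + y²) - 2 = 2*y² - 2 = -2 + 2*y²)
p(-26, -21)*E(T(1, 5)) = ((5/2)*(-21))*(-2 + 2*6²) = -105*(-2 + 2*36)/2 = -105*(-2 + 72)/2 = -105/2*70 = -3675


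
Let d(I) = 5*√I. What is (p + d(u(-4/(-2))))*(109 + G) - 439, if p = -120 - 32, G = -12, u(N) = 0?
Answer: -15183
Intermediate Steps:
p = -152
(p + d(u(-4/(-2))))*(109 + G) - 439 = (-152 + 5*√0)*(109 - 12) - 439 = (-152 + 5*0)*97 - 439 = (-152 + 0)*97 - 439 = -152*97 - 439 = -14744 - 439 = -15183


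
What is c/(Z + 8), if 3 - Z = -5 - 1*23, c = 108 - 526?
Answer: -418/39 ≈ -10.718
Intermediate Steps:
c = -418
Z = 31 (Z = 3 - (-5 - 1*23) = 3 - (-5 - 23) = 3 - 1*(-28) = 3 + 28 = 31)
c/(Z + 8) = -418/(31 + 8) = -418/39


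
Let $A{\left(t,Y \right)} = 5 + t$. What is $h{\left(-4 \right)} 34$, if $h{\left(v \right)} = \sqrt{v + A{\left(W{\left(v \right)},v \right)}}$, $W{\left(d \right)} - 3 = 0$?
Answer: $68$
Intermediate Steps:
$W{\left(d \right)} = 3$ ($W{\left(d \right)} = 3 + 0 = 3$)
$h{\left(v \right)} = \sqrt{8 + v}$ ($h{\left(v \right)} = \sqrt{v + \left(5 + 3\right)} = \sqrt{v + 8} = \sqrt{8 + v}$)
$h{\left(-4 \right)} 34 = \sqrt{8 - 4} \cdot 34 = \sqrt{4} \cdot 34 = 2 \cdot 34 = 68$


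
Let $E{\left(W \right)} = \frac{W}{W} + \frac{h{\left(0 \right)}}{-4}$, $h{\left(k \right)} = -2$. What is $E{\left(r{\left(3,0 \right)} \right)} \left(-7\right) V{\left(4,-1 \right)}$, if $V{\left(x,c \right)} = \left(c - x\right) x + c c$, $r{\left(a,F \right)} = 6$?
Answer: $\frac{399}{2} \approx 199.5$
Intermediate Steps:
$E{\left(W \right)} = \frac{3}{2}$ ($E{\left(W \right)} = \frac{W}{W} - \frac{2}{-4} = 1 - - \frac{1}{2} = 1 + \frac{1}{2} = \frac{3}{2}$)
$V{\left(x,c \right)} = c^{2} + x \left(c - x\right)$ ($V{\left(x,c \right)} = x \left(c - x\right) + c^{2} = c^{2} + x \left(c - x\right)$)
$E{\left(r{\left(3,0 \right)} \right)} \left(-7\right) V{\left(4,-1 \right)} = \frac{3}{2} \left(-7\right) \left(\left(-1\right)^{2} - 4^{2} - 4\right) = - \frac{21 \left(1 - 16 - 4\right)}{2} = \left(- \frac{21}{2}\right) \left(-19\right) = \frac{399}{2}$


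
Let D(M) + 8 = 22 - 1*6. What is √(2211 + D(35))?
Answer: √2219 ≈ 47.106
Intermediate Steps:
D(M) = 8 (D(M) = -8 + (22 - 1*6) = -8 + (22 - 6) = -8 + 16 = 8)
√(2211 + D(35)) = √(2211 + 8) = √2219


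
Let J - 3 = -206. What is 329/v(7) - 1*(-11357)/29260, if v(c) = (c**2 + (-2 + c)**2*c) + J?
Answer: 1409291/87780 ≈ 16.055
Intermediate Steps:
J = -203 (J = 3 - 206 = -203)
v(c) = -203 + c**2 + c*(-2 + c)**2 (v(c) = (c**2 + (-2 + c)**2*c) - 203 = (c**2 + c*(-2 + c)**2) - 203 = -203 + c**2 + c*(-2 + c)**2)
329/v(7) - 1*(-11357)/29260 = 329/(-203 + 7**2 + 7*(-2 + 7)**2) - 1*(-11357)/29260 = 329/(-203 + 49 + 7*5**2) + 11357*(1/29260) = 329/(-203 + 49 + 7*25) + 11357/29260 = 329/(-203 + 49 + 175) + 11357/29260 = 329/21 + 11357/29260 = 329*(1/21) + 11357/29260 = 47/3 + 11357/29260 = 1409291/87780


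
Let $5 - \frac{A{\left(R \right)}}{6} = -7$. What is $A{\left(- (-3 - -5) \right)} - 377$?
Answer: $-305$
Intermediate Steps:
$A{\left(R \right)} = 72$ ($A{\left(R \right)} = 30 - -42 = 30 + 42 = 72$)
$A{\left(- (-3 - -5) \right)} - 377 = 72 - 377 = -305$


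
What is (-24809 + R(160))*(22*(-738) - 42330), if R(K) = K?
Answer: 1443593334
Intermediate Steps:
(-24809 + R(160))*(22*(-738) - 42330) = (-24809 + 160)*(22*(-738) - 42330) = -24649*(-16236 - 42330) = -24649*(-58566) = 1443593334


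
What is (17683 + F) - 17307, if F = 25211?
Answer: 25587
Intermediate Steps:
(17683 + F) - 17307 = (17683 + 25211) - 17307 = 42894 - 17307 = 25587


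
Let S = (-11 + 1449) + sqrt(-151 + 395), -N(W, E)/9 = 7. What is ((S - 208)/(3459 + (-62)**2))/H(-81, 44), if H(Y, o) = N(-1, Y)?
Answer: -410/153363 - 2*sqrt(61)/460089 ≈ -0.0027073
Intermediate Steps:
N(W, E) = -63 (N(W, E) = -9*7 = -63)
S = 1438 + 2*sqrt(61) (S = 1438 + sqrt(244) = 1438 + 2*sqrt(61) ≈ 1453.6)
H(Y, o) = -63
((S - 208)/(3459 + (-62)**2))/H(-81, 44) = (((1438 + 2*sqrt(61)) - 208)/(3459 + (-62)**2))/(-63) = ((1230 + 2*sqrt(61))/(3459 + 3844))*(-1/63) = ((1230 + 2*sqrt(61))/7303)*(-1/63) = ((1230 + 2*sqrt(61))*(1/7303))*(-1/63) = (1230/7303 + 2*sqrt(61)/7303)*(-1/63) = -410/153363 - 2*sqrt(61)/460089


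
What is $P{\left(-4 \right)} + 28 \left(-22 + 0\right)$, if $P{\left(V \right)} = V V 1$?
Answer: $-600$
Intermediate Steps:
$P{\left(V \right)} = V^{2}$ ($P{\left(V \right)} = V^{2} \cdot 1 = V^{2}$)
$P{\left(-4 \right)} + 28 \left(-22 + 0\right) = \left(-4\right)^{2} + 28 \left(-22 + 0\right) = 16 + 28 \left(-22\right) = 16 - 616 = -600$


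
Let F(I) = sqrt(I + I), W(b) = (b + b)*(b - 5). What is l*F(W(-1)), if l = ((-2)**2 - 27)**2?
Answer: 1058*sqrt(6) ≈ 2591.6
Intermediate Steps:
W(b) = 2*b*(-5 + b) (W(b) = (2*b)*(-5 + b) = 2*b*(-5 + b))
F(I) = sqrt(2)*sqrt(I) (F(I) = sqrt(2*I) = sqrt(2)*sqrt(I))
l = 529 (l = (4 - 27)**2 = (-23)**2 = 529)
l*F(W(-1)) = 529*(sqrt(2)*sqrt(2*(-1)*(-5 - 1))) = 529*(sqrt(2)*sqrt(2*(-1)*(-6))) = 529*(sqrt(2)*sqrt(12)) = 529*(sqrt(2)*(2*sqrt(3))) = 529*(2*sqrt(6)) = 1058*sqrt(6)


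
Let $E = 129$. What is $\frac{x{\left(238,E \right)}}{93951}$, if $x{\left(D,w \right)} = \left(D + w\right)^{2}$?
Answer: $\frac{134689}{93951} \approx 1.4336$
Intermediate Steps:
$\frac{x{\left(238,E \right)}}{93951} = \frac{\left(238 + 129\right)^{2}}{93951} = 367^{2} \cdot \frac{1}{93951} = 134689 \cdot \frac{1}{93951} = \frac{134689}{93951}$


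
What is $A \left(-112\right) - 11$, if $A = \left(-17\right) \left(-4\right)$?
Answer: $-7627$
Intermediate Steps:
$A = 68$
$A \left(-112\right) - 11 = 68 \left(-112\right) - 11 = -7616 - 11 = -7627$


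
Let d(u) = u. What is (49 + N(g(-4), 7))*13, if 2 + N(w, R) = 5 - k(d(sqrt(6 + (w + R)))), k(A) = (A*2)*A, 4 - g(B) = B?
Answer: 130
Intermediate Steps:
g(B) = 4 - B
k(A) = 2*A**2 (k(A) = (2*A)*A = 2*A**2)
N(w, R) = -9 - 2*R - 2*w (N(w, R) = -2 + (5 - 2*(sqrt(6 + (w + R)))**2) = -2 + (5 - 2*(sqrt(6 + (R + w)))**2) = -2 + (5 - 2*(sqrt(6 + R + w))**2) = -2 + (5 - 2*(6 + R + w)) = -2 + (5 - (12 + 2*R + 2*w)) = -2 + (5 + (-12 - 2*R - 2*w)) = -2 + (-7 - 2*R - 2*w) = -9 - 2*R - 2*w)
(49 + N(g(-4), 7))*13 = (49 + (-9 - 2*7 - 2*(4 - 1*(-4))))*13 = (49 + (-9 - 14 - 2*(4 + 4)))*13 = (49 + (-9 - 14 - 2*8))*13 = (49 + (-9 - 14 - 16))*13 = (49 - 39)*13 = 10*13 = 130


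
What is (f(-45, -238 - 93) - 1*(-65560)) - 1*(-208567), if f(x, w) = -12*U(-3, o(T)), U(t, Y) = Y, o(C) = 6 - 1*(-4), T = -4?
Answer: 274007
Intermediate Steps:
o(C) = 10 (o(C) = 6 + 4 = 10)
f(x, w) = -120 (f(x, w) = -12*10 = -120)
(f(-45, -238 - 93) - 1*(-65560)) - 1*(-208567) = (-120 - 1*(-65560)) - 1*(-208567) = (-120 + 65560) + 208567 = 65440 + 208567 = 274007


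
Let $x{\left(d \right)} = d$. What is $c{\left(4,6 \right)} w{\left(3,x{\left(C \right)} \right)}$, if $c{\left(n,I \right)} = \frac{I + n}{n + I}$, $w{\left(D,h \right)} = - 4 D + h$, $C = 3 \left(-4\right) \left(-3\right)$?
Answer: $24$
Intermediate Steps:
$C = 36$ ($C = \left(-12\right) \left(-3\right) = 36$)
$w{\left(D,h \right)} = h - 4 D$
$c{\left(n,I \right)} = 1$ ($c{\left(n,I \right)} = \frac{I + n}{I + n} = 1$)
$c{\left(4,6 \right)} w{\left(3,x{\left(C \right)} \right)} = 1 \left(36 - 12\right) = 1 \cdot 24 = 24$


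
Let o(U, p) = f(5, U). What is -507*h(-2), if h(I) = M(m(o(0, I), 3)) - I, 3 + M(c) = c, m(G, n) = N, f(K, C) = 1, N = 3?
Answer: -1014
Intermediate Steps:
o(U, p) = 1
m(G, n) = 3
M(c) = -3 + c
h(I) = -I (h(I) = (-3 + 3) - I = 0 - I = -I)
-507*h(-2) = -(-507)*(-2) = -507*2 = -1014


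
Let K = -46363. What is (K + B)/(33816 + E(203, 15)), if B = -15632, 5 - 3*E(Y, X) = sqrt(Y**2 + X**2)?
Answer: -419305249/228725995 - 4133*sqrt(41434)/228725995 ≈ -1.8369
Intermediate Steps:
E(Y, X) = 5/3 - sqrt(X**2 + Y**2)/3 (E(Y, X) = 5/3 - sqrt(Y**2 + X**2)/3 = 5/3 - sqrt(X**2 + Y**2)/3)
(K + B)/(33816 + E(203, 15)) = (-46363 - 15632)/(33816 + (5/3 - sqrt(15**2 + 203**2)/3)) = -61995/(33816 + (5/3 - sqrt(225 + 41209)/3)) = -61995/(33816 + (5/3 - sqrt(41434)/3)) = -61995/(101453/3 - sqrt(41434)/3)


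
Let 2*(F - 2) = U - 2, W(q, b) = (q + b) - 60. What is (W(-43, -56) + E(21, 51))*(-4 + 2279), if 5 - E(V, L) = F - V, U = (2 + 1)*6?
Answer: -325325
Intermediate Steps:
W(q, b) = -60 + b + q (W(q, b) = (b + q) - 60 = -60 + b + q)
U = 18 (U = 3*6 = 18)
F = 10 (F = 2 + (18 - 2)/2 = 2 + (1/2)*16 = 2 + 8 = 10)
E(V, L) = -5 + V (E(V, L) = 5 - (10 - V) = 5 + (-10 + V) = -5 + V)
(W(-43, -56) + E(21, 51))*(-4 + 2279) = ((-60 - 56 - 43) + (-5 + 21))*(-4 + 2279) = (-159 + 16)*2275 = -143*2275 = -325325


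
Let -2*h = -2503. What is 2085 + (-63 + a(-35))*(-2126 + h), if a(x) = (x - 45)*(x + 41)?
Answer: 953877/2 ≈ 4.7694e+5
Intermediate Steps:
h = 2503/2 (h = -½*(-2503) = 2503/2 ≈ 1251.5)
a(x) = (-45 + x)*(41 + x)
2085 + (-63 + a(-35))*(-2126 + h) = 2085 + (-63 + (-1845 + (-35)² - 4*(-35)))*(-2126 + 2503/2) = 2085 + (-63 + (-1845 + 1225 + 140))*(-1749/2) = 2085 + (-63 - 480)*(-1749/2) = 2085 - 543*(-1749/2) = 2085 + 949707/2 = 953877/2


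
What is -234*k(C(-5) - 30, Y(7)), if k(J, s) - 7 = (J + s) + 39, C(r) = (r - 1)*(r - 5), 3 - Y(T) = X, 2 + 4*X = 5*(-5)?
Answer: -40131/2 ≈ -20066.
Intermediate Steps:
X = -27/4 (X = -½ + (5*(-5))/4 = -½ + (¼)*(-25) = -½ - 25/4 = -27/4 ≈ -6.7500)
Y(T) = 39/4 (Y(T) = 3 - 1*(-27/4) = 3 + 27/4 = 39/4)
C(r) = (-1 + r)*(-5 + r)
k(J, s) = 46 + J + s (k(J, s) = 7 + ((J + s) + 39) = 7 + (39 + J + s) = 46 + J + s)
-234*k(C(-5) - 30, Y(7)) = -234*(46 + ((5 + (-5)² - 6*(-5)) - 30) + 39/4) = -234*(46 + ((5 + 25 + 30) - 30) + 39/4) = -234*(46 + (60 - 30) + 39/4) = -234*(46 + 30 + 39/4) = -234*343/4 = -40131/2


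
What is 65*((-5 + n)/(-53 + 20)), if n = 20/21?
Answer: 5525/693 ≈ 7.9726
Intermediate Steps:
n = 20/21 (n = 20*(1/21) = 20/21 ≈ 0.95238)
65*((-5 + n)/(-53 + 20)) = 65*((-5 + 20/21)/(-53 + 20)) = 65*(-85/21/(-33)) = 65*(-85/21*(-1/33)) = 65*(85/693) = 5525/693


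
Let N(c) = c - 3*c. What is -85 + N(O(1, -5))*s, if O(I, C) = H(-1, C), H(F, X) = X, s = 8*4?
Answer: 235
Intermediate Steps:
s = 32
O(I, C) = C
N(c) = -2*c
-85 + N(O(1, -5))*s = -85 - 2*(-5)*32 = -85 + 10*32 = -85 + 320 = 235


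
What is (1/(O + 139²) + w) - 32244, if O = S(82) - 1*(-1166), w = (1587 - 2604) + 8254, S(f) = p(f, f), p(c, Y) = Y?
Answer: -514368982/20569 ≈ -25007.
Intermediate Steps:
S(f) = f
w = 7237 (w = -1017 + 8254 = 7237)
O = 1248 (O = 82 - 1*(-1166) = 82 + 1166 = 1248)
(1/(O + 139²) + w) - 32244 = (1/(1248 + 139²) + 7237) - 32244 = (1/(1248 + 19321) + 7237) - 32244 = (1/20569 + 7237) - 32244 = 148857854/20569 - 32244 = -514368982/20569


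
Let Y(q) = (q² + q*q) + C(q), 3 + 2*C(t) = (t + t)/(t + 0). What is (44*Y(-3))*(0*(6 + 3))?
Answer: 0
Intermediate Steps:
C(t) = -½ (C(t) = -3/2 + ((t + t)/(t + 0))/2 = -3/2 + ((2*t)/t)/2 = -3/2 + (½)*2 = -3/2 + 1 = -½)
Y(q) = -½ + 2*q² (Y(q) = (q² + q*q) - ½ = (q² + q²) - ½ = 2*q² - ½ = -½ + 2*q²)
(44*Y(-3))*(0*(6 + 3)) = (44*(-½ + 2*(-3)²))*(0*(6 + 3)) = (44*(-½ + 2*9))*(0*9) = (44*(-½ + 18))*0 = (44*(35/2))*0 = 770*0 = 0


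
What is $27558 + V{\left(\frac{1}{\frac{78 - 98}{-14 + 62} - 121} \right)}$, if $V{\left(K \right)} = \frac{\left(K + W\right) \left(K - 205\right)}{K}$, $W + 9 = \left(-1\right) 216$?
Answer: $- \frac{32480701439}{5828} \approx -5.5732 \cdot 10^{6}$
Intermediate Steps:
$W = -225$ ($W = -9 - 216 = -225$)
$V{\left(K \right)} = \frac{\left(-225 + K\right) \left(-205 + K\right)}{K}$ ($V{\left(K \right)} = \frac{\left(K - 225\right) \left(K - 205\right)}{K} = \frac{\left(-225 + K\right) \left(-205 + K\right)}{K}$)
$27558 + V{\left(\frac{1}{\frac{78 - 98}{-14 + 62} - 121} \right)} = 27558 + \left(-430 + \frac{1}{\frac{78 - 98}{-14 + 62} - 121} + \frac{46125}{\frac{1}{\frac{78 - 98}{-14 + 62} - 121}}\right) = 27558 + \left(-430 + \frac{1}{- \frac{20}{48} - 121} + \frac{46125}{\frac{1}{- \frac{20}{48} - 121}}\right) = 27558 + \left(-430 + \frac{1}{\left(-20\right) \frac{1}{48} - 121} + \frac{46125}{\frac{1}{\left(-20\right) \frac{1}{48} - 121}}\right) = 27558 + \left(-430 + \frac{1}{- \frac{5}{12} - 121} + \frac{46125}{\frac{1}{- \frac{5}{12} - 121}}\right) = 27558 + \left(-430 + \frac{1}{- \frac{1457}{12}} + \frac{46125}{\frac{1}{- \frac{1457}{12}}}\right) = 27558 - \left(\frac{626522}{1457} + \frac{22401375}{4}\right) = 27558 - \frac{32641309463}{5828} = - \frac{32480701439}{5828}$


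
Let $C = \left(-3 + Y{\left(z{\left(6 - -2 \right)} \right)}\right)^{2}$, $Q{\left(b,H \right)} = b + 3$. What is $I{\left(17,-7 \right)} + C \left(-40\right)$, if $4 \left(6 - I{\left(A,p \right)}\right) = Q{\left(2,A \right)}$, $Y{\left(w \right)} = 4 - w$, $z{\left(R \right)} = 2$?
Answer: $- \frac{141}{4} \approx -35.25$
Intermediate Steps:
$Q{\left(b,H \right)} = 3 + b$
$C = 1$ ($C = \left(-3 + \left(4 - 2\right)\right)^{2} = \left(-3 + 2\right)^{2} = \left(-1\right)^{2} = 1$)
$I{\left(A,p \right)} = \frac{19}{4}$ ($I{\left(A,p \right)} = 6 - \frac{3 + 2}{4} = 6 - \frac{5}{4} = \frac{19}{4}$)
$I{\left(17,-7 \right)} + C \left(-40\right) = \frac{19}{4} + 1 \left(-40\right) = \frac{19}{4} - 40 = - \frac{141}{4}$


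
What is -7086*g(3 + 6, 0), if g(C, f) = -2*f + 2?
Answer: -14172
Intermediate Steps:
g(C, f) = 2 - 2*f
-7086*g(3 + 6, 0) = -7086*(2 - 2*0) = -7086*(2 + 0) = -7086*2 = -14172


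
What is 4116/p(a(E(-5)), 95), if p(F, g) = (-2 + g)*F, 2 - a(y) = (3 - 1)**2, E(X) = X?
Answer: -686/31 ≈ -22.129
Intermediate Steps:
a(y) = -2 (a(y) = 2 - (3 - 1)**2 = 2 - 1*2**2 = 2 - 1*4 = 2 - 4 = -2)
p(F, g) = F*(-2 + g)
4116/p(a(E(-5)), 95) = 4116/((-2*(-2 + 95))) = 4116/((-2*93)) = 4116/(-186) = 4116*(-1/186) = -686/31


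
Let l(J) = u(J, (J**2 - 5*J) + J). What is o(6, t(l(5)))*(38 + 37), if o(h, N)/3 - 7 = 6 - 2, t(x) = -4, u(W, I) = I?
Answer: 2475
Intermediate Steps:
l(J) = J**2 - 4*J (l(J) = (J**2 - 5*J) + J = J**2 - 4*J)
o(h, N) = 33 (o(h, N) = 21 + 3*(6 - 2) = 21 + 3*4 = 21 + 12 = 33)
o(6, t(l(5)))*(38 + 37) = 33*(38 + 37) = 33*75 = 2475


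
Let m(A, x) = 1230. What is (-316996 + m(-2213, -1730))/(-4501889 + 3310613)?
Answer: 157883/595638 ≈ 0.26507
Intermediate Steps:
(-316996 + m(-2213, -1730))/(-4501889 + 3310613) = (-316996 + 1230)/(-4501889 + 3310613) = -315766/(-1191276) = -315766*(-1/1191276) = 157883/595638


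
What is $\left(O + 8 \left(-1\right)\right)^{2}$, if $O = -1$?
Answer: $81$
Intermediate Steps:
$\left(O + 8 \left(-1\right)\right)^{2} = \left(-1 + 8 \left(-1\right)\right)^{2} = \left(-1 - 8\right)^{2} = \left(-9\right)^{2} = 81$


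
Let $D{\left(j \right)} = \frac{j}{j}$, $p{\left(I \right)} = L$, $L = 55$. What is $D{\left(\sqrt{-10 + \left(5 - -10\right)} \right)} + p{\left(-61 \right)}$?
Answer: $56$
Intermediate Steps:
$p{\left(I \right)} = 55$
$D{\left(j \right)} = 1$
$D{\left(\sqrt{-10 + \left(5 - -10\right)} \right)} + p{\left(-61 \right)} = 1 + 55 = 56$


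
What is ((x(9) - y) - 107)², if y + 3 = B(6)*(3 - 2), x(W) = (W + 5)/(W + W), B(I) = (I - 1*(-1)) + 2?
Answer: 1020100/81 ≈ 12594.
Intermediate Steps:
B(I) = 3 + I (B(I) = (I + 1) + 2 = (1 + I) + 2 = 3 + I)
x(W) = (5 + W)/(2*W) (x(W) = (5 + W)/((2*W)) = (5 + W)*(1/(2*W)) = (5 + W)/(2*W))
y = 6 (y = -3 + (3 + 6)*(3 - 2) = -3 + 9*1 = -3 + 9 = 6)
((x(9) - y) - 107)² = (((½)*(5 + 9)/9 - 1*6) - 107)² = (((½)*(⅑)*14 - 6) - 107)² = ((7/9 - 6) - 107)² = (-47/9 - 107)² = (-1010/9)² = 1020100/81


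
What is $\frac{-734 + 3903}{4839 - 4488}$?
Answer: $\frac{3169}{351} \approx 9.0285$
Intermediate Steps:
$\frac{-734 + 3903}{4839 - 4488} = \frac{3169}{351}$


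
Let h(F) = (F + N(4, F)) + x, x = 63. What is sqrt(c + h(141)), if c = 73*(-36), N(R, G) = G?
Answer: I*sqrt(2283) ≈ 47.781*I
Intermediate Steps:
h(F) = 63 + 2*F (h(F) = (F + F) + 63 = 2*F + 63 = 63 + 2*F)
c = -2628
sqrt(c + h(141)) = sqrt(-2628 + (63 + 2*141)) = sqrt(-2628 + (63 + 282)) = sqrt(-2628 + 345) = sqrt(-2283) = I*sqrt(2283)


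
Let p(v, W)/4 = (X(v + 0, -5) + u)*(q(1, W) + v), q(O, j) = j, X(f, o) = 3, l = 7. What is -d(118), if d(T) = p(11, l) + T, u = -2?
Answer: -190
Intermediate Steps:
p(v, W) = 4*W + 4*v (p(v, W) = 4*((3 - 2)*(W + v)) = 4*(1*(W + v)) = 4*(W + v) = 4*W + 4*v)
d(T) = 72 + T (d(T) = (4*7 + 4*11) + T = (28 + 44) + T = 72 + T)
-d(118) = -(72 + 118) = -1*190 = -190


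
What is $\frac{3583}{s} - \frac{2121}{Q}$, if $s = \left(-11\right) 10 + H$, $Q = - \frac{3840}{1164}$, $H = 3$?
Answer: $\frac{20867299}{34240} \approx 609.44$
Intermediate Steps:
$Q = - \frac{320}{97}$ ($Q = \left(-3840\right) \frac{1}{1164} = - \frac{320}{97} \approx -3.299$)
$s = -107$ ($s = \left(-11\right) 10 + 3 = -110 + 3 = -107$)
$\frac{3583}{s} - \frac{2121}{Q} = \frac{3583}{-107} - \frac{2121}{- \frac{320}{97}} = 3583 \left(- \frac{1}{107}\right) - - \frac{205737}{320} = - \frac{3583}{107} + \frac{205737}{320} = \frac{20867299}{34240}$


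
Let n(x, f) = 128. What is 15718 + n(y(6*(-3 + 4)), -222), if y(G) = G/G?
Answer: 15846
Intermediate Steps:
y(G) = 1
15718 + n(y(6*(-3 + 4)), -222) = 15718 + 128 = 15846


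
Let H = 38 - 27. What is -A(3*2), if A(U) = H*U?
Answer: -66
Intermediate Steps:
H = 11
A(U) = 11*U
-A(3*2) = -11*3*2 = -11*6 = -1*66 = -66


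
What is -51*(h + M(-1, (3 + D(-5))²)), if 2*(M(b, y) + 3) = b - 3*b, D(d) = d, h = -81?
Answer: 4233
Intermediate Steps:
M(b, y) = -3 - b (M(b, y) = -3 + (b - 3*b)/2 = -3 + (-2*b)/2 = -3 - b)
-51*(h + M(-1, (3 + D(-5))²)) = -51*(-81 + (-3 - 1*(-1))) = -51*(-81 + (-3 + 1)) = -51*(-81 - 2) = -51*(-83) = 4233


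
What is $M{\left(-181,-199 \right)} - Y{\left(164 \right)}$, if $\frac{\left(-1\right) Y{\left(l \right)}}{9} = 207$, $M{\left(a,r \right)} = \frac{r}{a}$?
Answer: $\frac{337402}{181} \approx 1864.1$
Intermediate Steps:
$Y{\left(l \right)} = -1863$ ($Y{\left(l \right)} = \left(-9\right) 207 = -1863$)
$M{\left(-181,-199 \right)} - Y{\left(164 \right)} = - \frac{199}{-181} - -1863 = \left(-199\right) \left(- \frac{1}{181}\right) + 1863 = \frac{199}{181} + 1863 = \frac{337402}{181}$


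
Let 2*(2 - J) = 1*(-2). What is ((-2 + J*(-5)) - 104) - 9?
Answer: -130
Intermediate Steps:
J = 3 (J = 2 - (-2)/2 = 2 - ½*(-2) = 2 + 1 = 3)
((-2 + J*(-5)) - 104) - 9 = ((-2 + 3*(-5)) - 104) - 9 = ((-2 - 15) - 104) - 9 = (-17 - 104) - 9 = -121 - 9 = -130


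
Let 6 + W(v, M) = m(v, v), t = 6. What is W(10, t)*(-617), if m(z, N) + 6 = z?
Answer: 1234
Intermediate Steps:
m(z, N) = -6 + z
W(v, M) = -12 + v (W(v, M) = -6 + (-6 + v) = -12 + v)
W(10, t)*(-617) = (-12 + 10)*(-617) = -2*(-617) = 1234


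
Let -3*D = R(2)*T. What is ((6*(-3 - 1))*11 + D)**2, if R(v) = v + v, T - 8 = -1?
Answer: 672400/9 ≈ 74711.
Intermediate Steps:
T = 7 (T = 8 - 1 = 7)
R(v) = 2*v
D = -28/3 (D = -2*2*7/3 = -4*7/3 = -1/3*28 = -28/3 ≈ -9.3333)
((6*(-3 - 1))*11 + D)**2 = ((6*(-3 - 1))*11 - 28/3)**2 = ((6*(-4))*11 - 28/3)**2 = (-24*11 - 28/3)**2 = (-264 - 28/3)**2 = (-820/3)**2 = 672400/9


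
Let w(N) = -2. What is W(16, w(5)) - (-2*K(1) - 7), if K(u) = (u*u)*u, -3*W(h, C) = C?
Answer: 29/3 ≈ 9.6667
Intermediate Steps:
W(h, C) = -C/3
K(u) = u³ (K(u) = u²*u = u³)
W(16, w(5)) - (-2*K(1) - 7) = -⅓*(-2) - (-2*1³ - 7) = ⅔ - (-2*1 - 7) = ⅔ - (-2 - 7) = ⅔ - 1*(-9) = ⅔ + 9 = 29/3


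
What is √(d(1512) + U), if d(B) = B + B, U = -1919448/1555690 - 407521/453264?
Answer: √23477073517839290101741695/88142284020 ≈ 54.971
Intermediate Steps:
U = -751996511381/352569136080 (U = -1919448*1/1555690 - 407521*1/453264 = -959724/777845 - 407521/453264 = -751996511381/352569136080 ≈ -2.1329)
d(B) = 2*B
√(d(1512) + U) = √(2*1512 - 751996511381/352569136080) = √(3024 - 751996511381/352569136080) = √(1065417070994539/352569136080) = √23477073517839290101741695/88142284020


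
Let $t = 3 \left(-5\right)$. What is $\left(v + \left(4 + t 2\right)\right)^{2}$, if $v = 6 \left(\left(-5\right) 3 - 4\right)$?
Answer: $19600$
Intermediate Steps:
$v = -114$ ($v = 6 \left(-15 - 4\right) = 6 \left(-19\right) = -114$)
$t = -15$
$\left(v + \left(4 + t 2\right)\right)^{2} = \left(-114 + \left(4 - 30\right)\right)^{2} = \left(-114 - 26\right)^{2} = \left(-140\right)^{2} = 19600$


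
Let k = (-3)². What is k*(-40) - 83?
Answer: -443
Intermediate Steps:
k = 9
k*(-40) - 83 = 9*(-40) - 83 = -360 - 83 = -443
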